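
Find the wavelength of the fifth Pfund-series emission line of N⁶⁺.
61.99083 nm

The lines of a series are numbered from the longest wavelength (smallest ΔE) outward; the fifth line is the transition from n = n_f + 5 to n_f.
The Pfund series has all transitions ending at n_f = 5.

For N⁶⁺ (Z = 7), the fifth line (ε-line) is the jump from n = 10 to n = 5:
E_10 = -13.6057 × 7² / 10² = -6.6667930 eV
E_5 = -13.6057 × 7² / 5² = -26.6671720 eV
ΔE = E_10 - E_5 = 20.0003790 eV

λ = hc/E = 1239.84 eV·nm / 20.0003790 eV
λ = 61.99083 nm

This is the ε-line of the Pfund series in N⁶⁺.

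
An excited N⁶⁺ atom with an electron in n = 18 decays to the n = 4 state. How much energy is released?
39.61 eV

The energy levels are E_n = -13.6057 Z² eV / n².

Energy at n = 18: E_18 = -13.6057 × 7² / 18² = -2.05765 eV
Energy at n = 4: E_4 = -13.6057 × 7² / 4² = -41.66746 eV

For emission (electron falling to lower state), the photon energy is:
E_photon = E_18 - E_4 = |-2.05765 - (-41.66746)|
E_photon = 39.61 eV

This energy is carried away by the emitted photon.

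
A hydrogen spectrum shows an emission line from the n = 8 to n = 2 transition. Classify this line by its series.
Balmer series

The spectral series in hydrogen are named based on the final (lower) energy level:
- Lyman series: n_final = 1 (ultraviolet)
- Balmer series: n_final = 2 (visible/near-UV)
- Paschen series: n_final = 3 (infrared)
- Brackett series: n_final = 4 (infrared)
- Pfund series: n_final = 5 (far infrared)

Since this transition ends at n = 2, it belongs to the Balmer series.

For reference, this 8 → 2 line has photon energy
ΔE = 13.6057 eV × (1/2² - 1/8²) = 3.188835938 eV,
corresponding to wavelength λ = hc/ΔE = 1239.84 eV·nm / 3.188835938 eV = 388.80646 nm in the visible/near-UV region.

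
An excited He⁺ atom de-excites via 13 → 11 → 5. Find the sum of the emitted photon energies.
1.8549 eV

The energy levels of He⁺ are E_n = -13.6057 × 2² / n² eV.

First transition (13 → 11):
ΔE₁ = |E_11 - E_13|
ΔE₁ = |-0.4497752066 - (-0.3220284024)| = 0.1277468 eV

Second transition (11 → 5):
ΔE₂ = |E_5 - E_11|
ΔE₂ = |-2.1769120000 - (-0.4497752066)| = 1.7271368 eV

Total energy released:
E_total = ΔE₁ + ΔE₂ = 0.1277468 + 1.7271368 = 1.8549 eV

Note: This equals the direct transition 13 → 5: 1.8549 eV ✓
Energy is conserved regardless of the path taken.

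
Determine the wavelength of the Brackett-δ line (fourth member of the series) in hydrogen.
1944.03228 nm

The lines of a series are numbered from the longest wavelength (smallest ΔE) outward; the fourth line is the transition from n = n_f + 4 to n_f.
The Brackett series has all transitions ending at n_f = 4.

For H, the fourth line (δ-line) is the jump from n = 8 to n = 4:
E_8 = -13.6057 / 8² = -0.21258906250 eV
E_4 = -13.6057 / 4² = -0.85035625000 eV
ΔE = E_8 - E_4 = 0.63776718750 eV

λ = hc/E = 1239.84 eV·nm / 0.63776718750 eV
λ = 1944.03228 nm

This is the δ-line of the Brackett series in H.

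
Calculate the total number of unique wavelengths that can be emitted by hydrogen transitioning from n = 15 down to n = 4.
66

The electron can occupy levels n = 4, 5, ..., 15 during de-excitation — that is m = 15 - 4 + 1 = 12 distinct levels.

The number of distinct spectral lines equals the number of ways to choose 2 of these m levels (each pair gives one possible emission transition):

Number of lines = m(m-1)/2 = 12×11/2 = 66

These correspond to all possible transitions between the 12 levels:
15 → 14, 15 → 13, 15 → 12, 15 → 11, 15 → 10, 15 → 9, 15 → 8, 15 → 7...

Each transition produces a photon with a unique energy (and thus wavelength). This count does not depend on Z.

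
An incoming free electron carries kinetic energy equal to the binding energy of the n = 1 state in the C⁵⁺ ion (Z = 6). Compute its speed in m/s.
1.313e+07 m/s (or 4.378415% of c)

The binding energy at n = 1 for C⁵⁺ is:
E_1 = -13.6057 × 6²/1² = -489.80520000 eV
|E_1| = 489.80520000 eV

Convert to Joules:
KE = 489.80520000 eV × (1.602177 × 10⁻¹⁹ J/eV) = 7.84755e-17 J

Using KE = ½mv²:
v = √(2·KE/m_e)
v = √(2 × 7.84755e-17 J / 9.10938 × 10⁻³¹ kg)
v = 1.313e+07 m/s

This is approximately 4.378415% the speed of light.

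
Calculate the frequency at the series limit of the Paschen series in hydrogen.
3.65538e+14 Hz

The series limit corresponds to the transition from n = ∞ to n = 3.
This is the highest energy (shortest wavelength) transition in the Paschen series.

E_∞ = 0 eV
E_3 = -13.6057 / 3² = -1.51174444 eV

Energy at series limit:
ΔE = E_∞ - E_3 = 0 - (-1.51174444) = 1.51174444 eV
E = 1.51174444 eV × (1.602177 × 10⁻¹⁹ J/eV) = 2.4220822e-19 J
f = E/h = 2.4220822e-19 J / (6.62607 × 10⁻³⁴ J·s) = 3.65538e+14 Hz

This energy equals the ionization energy from the n = 3 state of hydrogen.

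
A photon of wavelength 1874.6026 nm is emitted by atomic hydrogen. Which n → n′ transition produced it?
n = 4 → n = 3

First, find the photon energy from the wavelength (hc = 1239.84 eV·nm):
E = hc/λ = 1239.84 eV·nm / 1874.6026 nm = 0.66138818 eV

The energy levels of hydrogen satisfy E_n = -13.6057 / n² eV, so an emission n_i → n_f releases
ΔE = 13.6057 × (1/n_f² − 1/n_i²) eV.

Setting ΔE equal to the photon energy:
1/n_f² − 1/n_i² = 0.66138818 / 13.6057 = 0.048611110

Since 1/n_i² must be positive, we need 1/n_f² > 0.048611110, i.e. n_f ≤ 4. For each allowed n_f, solve n_i = (1/n_f² − 0.048611110)^(−1/2) and check whether it is a whole number:
  n_f = 1: 1/n_i² = 1.000000000 − 0.048611110 = 0.951388890 → n_i = 1.025  (not an integer) ✗
  n_f = 2: 1/n_i² = 0.250000000 − 0.048611110 = 0.201388890 → n_i = 2.228  (not an integer) ✗
  n_f = 3: 1/n_i² = 0.111111111 − 0.048611110 = 0.062500001 → n_i = 4.000  → integer, n_i = 4 ✓
  n_f = 4: 1/n_i² = 0.062500000 − 0.048611110 = 0.013888890 → n_i = 8.485  (not an integer) ✗

Only n_f = 3 gives an integer upper level, n_i = 4.

The transition is from n = 4 to n = 3 (emission).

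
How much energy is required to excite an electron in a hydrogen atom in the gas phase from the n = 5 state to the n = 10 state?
0.408 eV

The energy levels of a hydrogen-like atom are E_n = -13.6057 eV / n².

Energy at n = 5: E_5 = -13.6057 / 5² = -0.544228 eV
Energy at n = 10: E_10 = -13.6057 / 10² = -0.136057 eV

The excitation energy is the difference:
ΔE = E_10 - E_5
ΔE = -0.136057 - (-0.544228)
ΔE = 0.408 eV

Since this is positive, energy must be absorbed (photon absorption).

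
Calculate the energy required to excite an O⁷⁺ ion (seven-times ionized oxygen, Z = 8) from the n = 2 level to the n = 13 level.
212.5387 eV

The energy levels of a hydrogen-like atom are E_n = -13.6057 Z² eV / n².

Energy at n = 2: E_2 = -13.6057 × 8² / 2² = -217.6912000 eV
Energy at n = 13: E_13 = -13.6057 × 8² / 13² = -5.1524544 eV

The excitation energy is the difference:
ΔE = E_13 - E_2
ΔE = -5.1524544 - (-217.6912000)
ΔE = 212.5387 eV

Since this is positive, energy must be absorbed (photon absorption).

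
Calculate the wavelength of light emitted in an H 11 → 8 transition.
12380.42 nm

First, find the transition energy using E_n = -13.6057 / n² eV:
E_11 = -13.6057 / 11² = -0.112443802 eV
E_8 = -13.6057 / 8² = -0.212589063 eV

Photon energy: |ΔE| = |E_8 - E_11| = 0.100145261 eV

Convert to wavelength using E = hc/λ with hc = 1239.84 eV·nm:
λ = hc/E = 1239.84 eV·nm / 0.100145261 eV
λ = 12380.42 nm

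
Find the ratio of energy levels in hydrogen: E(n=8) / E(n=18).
5.062500

Using E_n = -13.6057 Z² / n² eV with Z = 1:

E_8 = -13.6057 / 8² = -13.6057 / 64 = -0.212589062500 eV
E_18 = -13.6057 / 18² = -13.6057 / 324 = -0.041992901235 eV

The ratio is:
E_8/E_18 = (-0.212589062500) / (-0.041992901235)
E_8/E_18 = (-13.6057/64) / (-13.6057/324)
E_8/E_18 = 324/64
E_8/E_18 = 5.062500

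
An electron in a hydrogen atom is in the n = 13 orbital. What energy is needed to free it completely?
0.080507 eV

The ionization energy is the energy needed to remove the electron completely (n → ∞).

For hydrogen, E_n = -13.6057 eV / n².

At n = 13: E_13 = -13.6057 / 13² = -0.080507101 eV
At n = ∞: E_∞ = 0 eV

Ionization energy = E_∞ - E_13 = 0 - (-0.080507101) = 0.080507101 eV
Ionization energy ≈ 0.080507 eV

This is also called the binding energy of the electron in state n = 13.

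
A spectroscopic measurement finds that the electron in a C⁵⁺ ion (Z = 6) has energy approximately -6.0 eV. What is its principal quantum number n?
n = 9

The exact energy levels follow E_n = -13.6057 Z² / n² eV with Z = 6.

The measured value (-6.0 eV) is reported to only 2 significant figures, so we must test candidate n values and see which one matches to that precision.

Candidate energies:
  n = 7:  E = -13.6057 × 6² / 7² = -9.99602 eV
  n = 8:  E = -13.6057 × 6² / 8² = -7.65321 eV
  n = 9:  E = -13.6057 × 6² / 9² = -6.04698 eV  ← matches
  n = 10:  E = -13.6057 × 6² / 10² = -4.89805 eV
  n = 11:  E = -13.6057 × 6² / 11² = -4.04798 eV

Checking against the measurement of -6.0 eV (2 sig figs), only n = 9 agrees:
E_9 = -6.04698 eV, which rounds to -6.0 eV ✓

Therefore n = 9.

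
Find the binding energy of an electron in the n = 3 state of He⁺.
6.05 eV

The ionization energy is the energy needed to remove the electron completely (n → ∞).

For a hydrogen-like ion with Z = 2, E_n = -13.6057 Z² / n² eV.

At n = 3: E_3 = -13.6057 × 2² / 3² = -6.04698 eV
At n = ∞: E_∞ = 0 eV

Ionization energy = E_∞ - E_3 = 0 - (-6.04698) = 6.04698 eV
Ionization energy ≈ 6.05 eV

This is also called the binding energy of the electron in state n = 3.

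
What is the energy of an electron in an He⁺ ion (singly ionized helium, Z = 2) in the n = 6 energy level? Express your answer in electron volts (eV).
-1.51 eV

The energy levels of a hydrogen-like atom are given by:
E_n = -13.6057 Z² / n² eV  (with Z = 2 for He⁺)

For n = 6:
E_6 = -13.6057 × 2² / 6²
E_6 = -13.6057 × 4 / 36
E_6 = -1.51 eV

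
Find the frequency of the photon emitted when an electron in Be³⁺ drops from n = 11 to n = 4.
2.85482e+15 Hz

First, find the transition energy:
E_11 = -13.6057 × 4² / 11² = -1.79910083 eV
E_4 = -13.6057 × 4² / 4² = -13.60570000 eV
|ΔE| = |E_4 - E_11| = 11.80659917 eV

Convert to Joules: E = 11.80659917 eV × (1.602177 × 10⁻¹⁹ J/eV) = 1.8916262e-18 J

Using E = hf:
f = E/h = 1.8916262e-18 J / (6.62607 × 10⁻³⁴ J·s)
f = 2.85482e+15 Hz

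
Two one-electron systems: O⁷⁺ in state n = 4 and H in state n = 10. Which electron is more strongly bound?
O⁷⁺ at n = 4 (E = -54.423 eV)

Using E_n = -13.6057 Z² / n² eV:

O⁷⁺ (Z = 8) at n = 4:
E = -13.6057 × 8² / 4² = -13.6057 × 64 / 16 = -54.422800 eV

H (Z = 1) at n = 10:
E = -13.6057 × 1² / 10² = -13.6057 × 1 / 100 = -0.136057 eV

Since -54.422800 eV < -0.136057 eV,
O⁷⁺ at n = 4 is more tightly bound (requires more energy to ionize).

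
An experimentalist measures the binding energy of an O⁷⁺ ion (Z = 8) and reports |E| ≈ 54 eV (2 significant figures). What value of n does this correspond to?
n = 4

The exact energy levels follow E_n = -13.6057 Z² / n² eV with Z = 8.

The measured value (-54 eV) is reported to only 2 significant figures, so we must test candidate n values and see which one matches to that precision.

Candidate energies:
  n = 2:  E = -13.6057 × 8² / 2² = -217.69120 eV
  n = 3:  E = -13.6057 × 8² / 3² = -96.75164 eV
  n = 4:  E = -13.6057 × 8² / 4² = -54.42280 eV  ← matches
  n = 5:  E = -13.6057 × 8² / 5² = -34.83059 eV
  n = 6:  E = -13.6057 × 8² / 6² = -24.18791 eV

Checking against the measurement of -54 eV (2 sig figs), only n = 4 agrees:
E_4 = -54.42280 eV, which rounds to -54 eV ✓

Therefore n = 4.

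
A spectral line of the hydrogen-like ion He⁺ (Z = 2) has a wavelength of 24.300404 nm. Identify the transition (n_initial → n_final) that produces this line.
n = 4 → n = 1

First, find the photon energy from the wavelength (hc = 1239.84 eV·nm):
E = hc/λ = 1239.84 eV·nm / 24.300404 nm = 51.021374 eV

The energy levels of He⁺ satisfy E_n = -13.6057 × 2² / n² eV, so an emission n_i → n_f releases
ΔE = 13.6057 × 2² × (1/n_f² − 1/n_i²) eV.

Setting ΔE equal to the photon energy:
1/n_f² − 1/n_i² = 51.021374 / (13.6057 × 2²) = 0.93749998

Since 1/n_i² must be positive, we need 1/n_f² > 0.93749998, i.e. n_f ≤ 1. For each allowed n_f, solve n_i = (1/n_f² − 0.93749998)^(−1/2) and check whether it is a whole number:
  n_f = 1: 1/n_i² = 1.00000000 − 0.93749998 = 0.06250002 → n_i = 4.000  → integer, n_i = 4 ✓

Only n_f = 1 gives an integer upper level, n_i = 4.

The transition is from n = 4 to n = 1 (emission).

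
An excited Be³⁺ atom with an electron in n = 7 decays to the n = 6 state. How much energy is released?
1.604 eV

The energy levels are E_n = -13.6057 Z² eV / n².

Energy at n = 7: E_7 = -13.6057 × 4² / 7² = -4.442678 eV
Energy at n = 6: E_6 = -13.6057 × 4² / 6² = -6.046978 eV

For emission (electron falling to lower state), the photon energy is:
E_photon = E_7 - E_6 = |-4.442678 - (-6.046978)|
E_photon = 1.604 eV

This energy is carried away by the emitted photon.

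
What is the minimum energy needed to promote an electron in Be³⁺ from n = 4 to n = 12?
12.094 eV

The energy levels of a hydrogen-like atom are E_n = -13.6057 Z² eV / n².

Energy at n = 4: E_4 = -13.6057 × 4² / 4² = -13.605700 eV
Energy at n = 12: E_12 = -13.6057 × 4² / 12² = -1.511744 eV

The excitation energy is the difference:
ΔE = E_12 - E_4
ΔE = -1.511744 - (-13.605700)
ΔE = 12.094 eV

Since this is positive, energy must be absorbed (photon absorption).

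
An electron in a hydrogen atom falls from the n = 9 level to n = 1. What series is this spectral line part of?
Lyman series

The spectral series in hydrogen are named based on the final (lower) energy level:
- Lyman series: n_final = 1 (ultraviolet)
- Balmer series: n_final = 2 (visible/near-UV)
- Paschen series: n_final = 3 (infrared)
- Brackett series: n_final = 4 (infrared)
- Pfund series: n_final = 5 (far infrared)

Since this transition ends at n = 1, it belongs to the Lyman series.

For reference, this 9 → 1 line has photon energy
ΔE = 13.6057 eV × (1/1² - 1/9²) = 13.43773 eV,
corresponding to wavelength λ = hc/ΔE = 1239.84 eV·nm / 13.43773 eV = 92.266 nm in the ultraviolet region.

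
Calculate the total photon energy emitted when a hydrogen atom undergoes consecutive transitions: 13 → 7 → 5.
0.46372 eV

The energy levels of hydrogen are E_n = -13.6057 / n² eV.

First transition (13 → 7):
ΔE₁ = |E_7 - E_13|
ΔE₁ = |-0.27766734694 - (-0.08050710059)| = 0.19716025 eV

Second transition (7 → 5):
ΔE₂ = |E_5 - E_7|
ΔE₂ = |-0.54422800000 - (-0.27766734694)| = 0.26656065 eV

Total energy released:
E_total = ΔE₁ + ΔE₂ = 0.19716025 + 0.26656065 = 0.46372 eV

Note: This equals the direct transition 13 → 5: 0.46372 eV ✓
Energy is conserved regardless of the path taken.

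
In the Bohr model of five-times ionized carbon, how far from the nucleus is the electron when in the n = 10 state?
0.8820 nm (or 8.8196 Å)

The Bohr radius formula is:
r_n = n² a₀ / Z

where a₀ = 0.0529177 nm is the Bohr radius.

For C⁵⁺ (Z = 6) at n = 10:
r_10 = 10² × 0.0529177 nm / 6
r_10 = 100 × 0.0529177 nm / 6
r_10 = 5.29177 nm / 6
r_10 = 0.8820 nm

The electron orbits at approximately 0.8820 nm from the nucleus.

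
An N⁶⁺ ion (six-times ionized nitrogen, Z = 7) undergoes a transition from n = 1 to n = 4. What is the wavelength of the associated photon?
1.984 nm

First, find the transition energy using E_n = -13.6057 Z² / n² eV:
E_1 = -13.6057 × 7² / 1² = -666.67930 eV
E_4 = -13.6057 × 7² / 4² = -41.66746 eV

Photon energy: |ΔE| = |E_4 - E_1| = 625.01184 eV

Convert to wavelength using E = hc/λ with hc = 1239.84 eV·nm:
λ = hc/E = 1239.84 eV·nm / 625.01184 eV
λ = 1.984 nm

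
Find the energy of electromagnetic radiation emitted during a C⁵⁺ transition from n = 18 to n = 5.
18.0805 eV

The energy levels are E_n = -13.6057 Z² eV / n².

Energy at n = 18: E_18 = -13.6057 × 6² / 18² = -1.5117444 eV
Energy at n = 5: E_5 = -13.6057 × 6² / 5² = -19.5922080 eV

For emission (electron falling to lower state), the photon energy is:
E_photon = E_18 - E_5 = |-1.5117444 - (-19.5922080)|
E_photon = 18.0805 eV

This energy is carried away by the emitted photon.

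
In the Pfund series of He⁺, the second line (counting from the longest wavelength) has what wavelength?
1162.8123 nm

The lines of a series are numbered from the longest wavelength (smallest ΔE) outward; the second line is the transition from n = n_f + 2 to n_f.
The Pfund series has all transitions ending at n_f = 5.

For He⁺ (Z = 2), the second line (β-line) is the jump from n = 7 to n = 5:
E_7 = -13.6057 × 2² / 7² = -1.110669388 eV
E_5 = -13.6057 × 2² / 5² = -2.176912000 eV
ΔE = E_7 - E_5 = 1.066242612 eV

λ = hc/E = 1239.84 eV·nm / 1.066242612 eV
λ = 1162.8123 nm

This is the β-line of the Pfund series in He⁺.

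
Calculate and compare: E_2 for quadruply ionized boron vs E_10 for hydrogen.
B⁴⁺ at n = 2 (E = -85.035625 eV)

Using E_n = -13.6057 Z² / n² eV:

B⁴⁺ (Z = 5) at n = 2:
E = -13.6057 × 5² / 2² = -13.6057 × 25 / 4 = -85.035625000 eV

H (Z = 1) at n = 10:
E = -13.6057 × 1² / 10² = -13.6057 × 1 / 100 = -0.136057000 eV

Since -85.035625000 eV < -0.136057000 eV,
B⁴⁺ at n = 2 is more tightly bound (requires more energy to ionize).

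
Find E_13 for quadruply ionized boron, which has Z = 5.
-2.01268 eV

For hydrogen-like ions, the energy levels scale with Z²:
E_n = -13.6057 Z² / n² eV

For B⁴⁺ (Z = 5) at n = 13:
E_13 = -13.6057 × 5² / 13²
E_13 = -13.6057 × 25 / 169
E_13 = -340.1425 / 169
E_13 = -2.01268 eV

The energy is 25 times more negative than hydrogen at the same n due to the stronger nuclear charge.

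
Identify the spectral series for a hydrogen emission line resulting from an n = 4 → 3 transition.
Paschen series

The spectral series in hydrogen are named based on the final (lower) energy level:
- Lyman series: n_final = 1 (ultraviolet)
- Balmer series: n_final = 2 (visible/near-UV)
- Paschen series: n_final = 3 (infrared)
- Brackett series: n_final = 4 (infrared)
- Pfund series: n_final = 5 (far infrared)

Since this transition ends at n = 3, it belongs to the Paschen series.

For reference, this 4 → 3 line has photon energy
ΔE = 13.6057 eV × (1/3² - 1/4²) = 0.66138819 eV,
corresponding to wavelength λ = hc/ΔE = 1239.84 eV·nm / 0.66138819 eV = 1874.60 nm in the infrared region.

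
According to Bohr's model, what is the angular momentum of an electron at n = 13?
1.37e-33 J·s (or 13ℏ)

In the Bohr model, angular momentum is quantized:
L = nℏ

where ℏ = h/(2π) = 1.0546e-34 J·s

For n = 13:
L = 13 × 1.0546e-34 J·s
L = 1.37e-33 J·s

This can also be written as L = 13ℏ.
The angular momentum is an integer multiple of the reduced Planck constant.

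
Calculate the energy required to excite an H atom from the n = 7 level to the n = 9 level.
0.10970 eV

The energy levels of a hydrogen-like atom are E_n = -13.6057 eV / n².

Energy at n = 7: E_7 = -13.6057 / 7² = -0.27766735 eV
Energy at n = 9: E_9 = -13.6057 / 9² = -0.16797160 eV

The excitation energy is the difference:
ΔE = E_9 - E_7
ΔE = -0.16797160 - (-0.27766735)
ΔE = 0.10970 eV

Since this is positive, energy must be absorbed (photon absorption).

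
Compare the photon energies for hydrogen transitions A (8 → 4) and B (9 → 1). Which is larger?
9 → 1

Calculate the energy for each transition:

Transition 8 → 4:
ΔE₁ = |E_4 - E_8| = |-13.6057/4² - (-13.6057/8²)|
ΔE₁ = |-0.8503562500 - (-0.2125890625)| = 0.6377672 eV

Transition 9 → 1:
ΔE₂ = |E_1 - E_9| = |-13.6057/1² - (-13.6057/9²)|
ΔE₂ = |-13.6057000000 - (-0.1679716049)| = 13.4377284 eV

Since 13.4377284 eV > 0.6377672 eV, the transition 9 → 1 emits the more energetic photon.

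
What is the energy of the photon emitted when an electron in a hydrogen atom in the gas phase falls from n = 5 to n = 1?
13.06147 eV

The energy levels are E_n = -13.6057 eV / n².

Energy at n = 5: E_5 = -13.6057 / 5² = -0.54422800 eV
Energy at n = 1: E_1 = -13.6057 / 1² = -13.60570000 eV

For emission (electron falling to lower state), the photon energy is:
E_photon = E_5 - E_1 = |-0.54422800 - (-13.60570000)|
E_photon = 13.06147 eV

This energy is carried away by the emitted photon.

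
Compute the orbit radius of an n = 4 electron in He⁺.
0.4233 nm (or 4.2334 Å)

The Bohr radius formula is:
r_n = n² a₀ / Z

where a₀ = 0.0529177 nm is the Bohr radius.

For He⁺ (Z = 2) at n = 4:
r_4 = 4² × 0.0529177 nm / 2
r_4 = 16 × 0.0529177 nm / 2
r_4 = 0.84668 nm / 2
r_4 = 0.4233 nm

The electron orbits at approximately 0.4233 nm from the nucleus.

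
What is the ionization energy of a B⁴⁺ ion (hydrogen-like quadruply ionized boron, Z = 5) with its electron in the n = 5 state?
13.6057 eV

The ionization energy is the energy needed to remove the electron completely (n → ∞).

For a hydrogen-like ion with Z = 5, E_n = -13.6057 Z² / n² eV.

At n = 5: E_5 = -13.6057 × 5² / 5² = -13.6057000 eV
At n = ∞: E_∞ = 0 eV

Ionization energy = E_∞ - E_5 = 0 - (-13.6057000) = 13.6057000 eV
Ionization energy ≈ 13.6057 eV

This is also called the binding energy of the electron in state n = 5.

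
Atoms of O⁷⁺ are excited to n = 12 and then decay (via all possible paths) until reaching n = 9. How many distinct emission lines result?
6

The electron can occupy levels n = 9, 10, ..., 12 during de-excitation — that is m = 12 - 9 + 1 = 4 distinct levels.

The number of distinct spectral lines equals the number of ways to choose 2 of these m levels (each pair gives one possible emission transition):

Number of lines = m(m-1)/2 = 4×3/2 = 6

These correspond to all possible transitions between the 4 levels:
12 → 11, 12 → 10, 12 → 9, 11 → 10, 11 → 9, 10 → 9

Each transition produces a photon with a unique energy (and thus wavelength). This count does not depend on Z.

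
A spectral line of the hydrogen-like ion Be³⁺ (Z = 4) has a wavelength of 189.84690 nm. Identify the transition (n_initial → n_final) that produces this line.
n = 10 → n = 5

First, find the photon energy from the wavelength (hc = 1239.84 eV·nm):
E = hc/λ = 1239.84 eV·nm / 189.84690 nm = 6.5307361 eV

The energy levels of Be³⁺ satisfy E_n = -13.6057 × 4² / n² eV, so an emission n_i → n_f releases
ΔE = 13.6057 × 4² × (1/n_f² − 1/n_i²) eV.

Setting ΔE equal to the photon energy:
1/n_f² − 1/n_i² = 6.5307361 / (13.6057 × 4²) = 0.030000000

Since 1/n_i² must be positive, we need 1/n_f² > 0.030000000, i.e. n_f ≤ 5. For each allowed n_f, solve n_i = (1/n_f² − 0.030000000)^(−1/2) and check whether it is a whole number:
  n_f = 1: 1/n_i² = 1.000000000 − 0.030000000 = 0.970000000 → n_i = 1.015  (not an integer) ✗
  n_f = 2: 1/n_i² = 0.250000000 − 0.030000000 = 0.220000000 → n_i = 2.132  (not an integer) ✗
  n_f = 3: 1/n_i² = 0.111111111 − 0.030000000 = 0.081111111 → n_i = 3.511  (not an integer) ✗
  n_f = 4: 1/n_i² = 0.062500000 − 0.030000000 = 0.032500000 → n_i = 5.547  (not an integer) ✗
  n_f = 5: 1/n_i² = 0.040000000 − 0.030000000 = 0.010000000 → n_i = 10.000  → integer, n_i = 10 ✓

Only n_f = 5 gives an integer upper level, n_i = 10.

The transition is from n = 10 to n = 5 (emission).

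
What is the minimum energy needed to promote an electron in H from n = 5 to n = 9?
0.376256 eV

The energy levels of a hydrogen-like atom are E_n = -13.6057 eV / n².

Energy at n = 5: E_5 = -13.6057 / 5² = -0.544228000 eV
Energy at n = 9: E_9 = -13.6057 / 9² = -0.167971605 eV

The excitation energy is the difference:
ΔE = E_9 - E_5
ΔE = -0.167971605 - (-0.544228000)
ΔE = 0.376256 eV

Since this is positive, energy must be absorbed (photon absorption).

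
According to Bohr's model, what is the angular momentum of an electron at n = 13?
1.371e-33 J·s (or 13ℏ)

In the Bohr model, angular momentum is quantized:
L = nℏ

where ℏ = h/(2π) = 1.05457e-34 J·s

For n = 13:
L = 13 × 1.05457e-34 J·s
L = 1.371e-33 J·s

This can also be written as L = 13ℏ.
The angular momentum is an integer multiple of the reduced Planck constant.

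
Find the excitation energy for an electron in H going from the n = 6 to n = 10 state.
0.24 eV

The energy levels of a hydrogen-like atom are E_n = -13.6057 eV / n².

Energy at n = 6: E_6 = -13.6057 / 6² = -0.37794 eV
Energy at n = 10: E_10 = -13.6057 / 10² = -0.13606 eV

The excitation energy is the difference:
ΔE = E_10 - E_6
ΔE = -0.13606 - (-0.37794)
ΔE = 0.24 eV

Since this is positive, energy must be absorbed (photon absorption).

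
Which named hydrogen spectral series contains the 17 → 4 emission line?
Brackett series

The spectral series in hydrogen are named based on the final (lower) energy level:
- Lyman series: n_final = 1 (ultraviolet)
- Balmer series: n_final = 2 (visible/near-UV)
- Paschen series: n_final = 3 (infrared)
- Brackett series: n_final = 4 (infrared)
- Pfund series: n_final = 5 (far infrared)

Since this transition ends at n = 4, it belongs to the Brackett series.

For reference, this 17 → 4 line has photon energy
ΔE = 13.6057 eV × (1/4² - 1/17²) = 0.80327770 eV,
corresponding to wavelength λ = hc/ΔE = 1239.84 eV·nm / 0.80327770 eV = 1543.48 nm in the infrared region.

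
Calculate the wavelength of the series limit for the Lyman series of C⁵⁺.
2.531292 nm

The series limit corresponds to the transition from n = ∞ to n = 1.
This is the highest energy (shortest wavelength) transition in the Lyman series.

E_∞ = 0 eV
E_1 = -13.6057 × 6² / 1² = -489.80520000 eV

Energy at series limit:
ΔE = E_∞ - E_1 = 0 - (-489.80520000) = 489.80520000 eV
λ = hc/E = 1239.84 eV·nm / 489.80520000 eV = 2.531292 nm

This energy equals the ionization energy from the n = 1 state of C⁵⁺.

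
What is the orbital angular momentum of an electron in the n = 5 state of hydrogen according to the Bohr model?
5.27e-34 J·s (or 5ℏ)

In the Bohr model, angular momentum is quantized:
L = nℏ

where ℏ = h/(2π) = 1.0546e-34 J·s

For n = 5:
L = 5 × 1.0546e-34 J·s
L = 5.27e-34 J·s

This can also be written as L = 5ℏ.
The angular momentum is an integer multiple of the reduced Planck constant.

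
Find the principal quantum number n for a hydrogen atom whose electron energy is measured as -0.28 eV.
n = 7

The exact energy levels follow E_n = -13.6057 eV / n².

The measured value (-0.28 eV) is reported to only 2 significant figures, so we must test candidate n values and see which one matches to that precision.

Candidate energies:
  n = 5:  E = -13.6057/5² = -0.54423 eV
  n = 6:  E = -13.6057/6² = -0.37794 eV
  n = 7:  E = -13.6057/7² = -0.27767 eV  ← matches
  n = 8:  E = -13.6057/8² = -0.21259 eV
  n = 9:  E = -13.6057/9² = -0.16797 eV

Checking against the measurement of -0.28 eV (2 sig figs), only n = 7 agrees:
E_7 = -0.27767 eV, which rounds to -0.28 eV ✓

Therefore n = 7.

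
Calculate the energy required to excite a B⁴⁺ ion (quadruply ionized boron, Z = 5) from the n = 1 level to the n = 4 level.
318.884 eV

The energy levels of a hydrogen-like atom are E_n = -13.6057 Z² eV / n².

Energy at n = 1: E_1 = -13.6057 × 5² / 1² = -340.142500 eV
Energy at n = 4: E_4 = -13.6057 × 5² / 4² = -21.258906 eV

The excitation energy is the difference:
ΔE = E_4 - E_1
ΔE = -21.258906 - (-340.142500)
ΔE = 318.884 eV

Since this is positive, energy must be absorbed (photon absorption).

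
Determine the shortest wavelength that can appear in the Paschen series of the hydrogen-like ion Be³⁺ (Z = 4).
51.259 nm

The series limit corresponds to the transition from n = ∞ to n = 3.
This is the highest energy (shortest wavelength) transition in the Paschen series.

E_∞ = 0 eV
E_3 = -13.6057 × 4² / 3² = -24.18791 eV

Energy at series limit:
ΔE = E_∞ - E_3 = 0 - (-24.18791) = 24.18791 eV
λ = hc/E = 1239.84 eV·nm / 24.18791 eV = 51.259 nm

This energy equals the ionization energy from the n = 3 state of Be³⁺.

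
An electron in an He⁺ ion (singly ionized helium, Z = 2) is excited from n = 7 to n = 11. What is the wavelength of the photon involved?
1876.00 nm

First, find the transition energy using E_n = -13.6057 Z² / n² eV:
E_7 = -13.6057 × 2² / 7² = -1.11066939 eV
E_11 = -13.6057 × 2² / 11² = -0.44977521 eV

Photon energy: |ΔE| = |E_11 - E_7| = 0.66089418 eV

Convert to wavelength using E = hc/λ with hc = 1239.84 eV·nm:
λ = hc/E = 1239.84 eV·nm / 0.66089418 eV
λ = 1876.00 nm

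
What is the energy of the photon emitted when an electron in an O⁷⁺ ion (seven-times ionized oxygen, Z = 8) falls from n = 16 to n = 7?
14.36929 eV

The energy levels are E_n = -13.6057 Z² eV / n².

Energy at n = 16: E_16 = -13.6057 × 8² / 16² = -3.40142500 eV
Energy at n = 7: E_7 = -13.6057 × 8² / 7² = -17.77071020 eV

For emission (electron falling to lower state), the photon energy is:
E_photon = E_16 - E_7 = |-3.40142500 - (-17.77071020)|
E_photon = 14.36929 eV

This energy is carried away by the emitted photon.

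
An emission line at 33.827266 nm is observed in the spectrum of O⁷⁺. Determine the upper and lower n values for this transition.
n = 7 → n = 4

First, find the photon energy from the wavelength (hc = 1239.84 eV·nm):
E = hc/λ = 1239.84 eV·nm / 33.827266 nm = 36.652090 eV

The energy levels of O⁷⁺ satisfy E_n = -13.6057 × 8² / n² eV, so an emission n_i → n_f releases
ΔE = 13.6057 × 8² × (1/n_f² − 1/n_i²) eV.

Setting ΔE equal to the photon energy:
1/n_f² − 1/n_i² = 36.652090 / (13.6057 × 8²) = 0.042091837

Since 1/n_i² must be positive, we need 1/n_f² > 0.042091837, i.e. n_f ≤ 4. For each allowed n_f, solve n_i = (1/n_f² − 0.042091837)^(−1/2) and check whether it is a whole number:
  n_f = 1: 1/n_i² = 1.000000000 − 0.042091837 = 0.957908163 → n_i = 1.022  (not an integer) ✗
  n_f = 2: 1/n_i² = 0.250000000 − 0.042091837 = 0.207908163 → n_i = 2.193  (not an integer) ✗
  n_f = 3: 1/n_i² = 0.111111111 − 0.042091837 = 0.069019274 → n_i = 3.806  (not an integer) ✗
  n_f = 4: 1/n_i² = 0.062500000 − 0.042091837 = 0.020408163 → n_i = 7.000  → integer, n_i = 7 ✓

Only n_f = 4 gives an integer upper level, n_i = 7.

The transition is from n = 7 to n = 4 (emission).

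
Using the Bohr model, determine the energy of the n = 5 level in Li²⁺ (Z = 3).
-4.89805 eV

For hydrogen-like ions, the energy levels scale with Z²:
E_n = -13.6057 Z² / n² eV

For Li²⁺ (Z = 3) at n = 5:
E_5 = -13.6057 × 3² / 5²
E_5 = -13.6057 × 9 / 25
E_5 = -122.4513 / 25
E_5 = -4.89805 eV

The energy is 9 times more negative than hydrogen at the same n due to the stronger nuclear charge.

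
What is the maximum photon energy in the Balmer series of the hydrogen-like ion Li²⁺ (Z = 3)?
30.61 eV

The series limit corresponds to the transition from n = ∞ to n = 2.
This is the highest energy (shortest wavelength) transition in the Balmer series.

E_∞ = 0 eV
E_2 = -13.6057 × 3² / 2² = -30.61 eV

Energy at series limit:
ΔE = E_∞ - E_2 = 0 - (-30.61) = 30.61 eV

This energy equals the ionization energy from the n = 2 state of Li²⁺.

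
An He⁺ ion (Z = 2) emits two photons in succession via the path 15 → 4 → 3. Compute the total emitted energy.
5.8051 eV

The energy levels of He⁺ are E_n = -13.6057 × 2² / n² eV.

First transition (15 → 4):
ΔE₁ = |E_4 - E_15|
ΔE₁ = |-3.4014250000 - (-0.2418791111)| = 3.1595459 eV

Second transition (4 → 3):
ΔE₂ = |E_3 - E_4|
ΔE₂ = |-6.0469777778 - (-3.4014250000)| = 2.6455528 eV

Total energy released:
E_total = ΔE₁ + ΔE₂ = 3.1595459 + 2.6455528 = 5.8051 eV

Note: This equals the direct transition 15 → 3: 5.8051 eV ✓
Energy is conserved regardless of the path taken.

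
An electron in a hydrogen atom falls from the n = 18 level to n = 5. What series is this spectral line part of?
Pfund series

The spectral series in hydrogen are named based on the final (lower) energy level:
- Lyman series: n_final = 1 (ultraviolet)
- Balmer series: n_final = 2 (visible/near-UV)
- Paschen series: n_final = 3 (infrared)
- Brackett series: n_final = 4 (infrared)
- Pfund series: n_final = 5 (far infrared)

Since this transition ends at n = 5, it belongs to the Pfund series.

For reference, this 18 → 5 line has photon energy
ΔE = 13.6057 eV × (1/5² - 1/18²) = 0.50223509877 eV,
corresponding to wavelength λ = hc/ΔE = 1239.84 eV·nm / 0.50223509877 eV = 2468.64467 nm in the far infrared region.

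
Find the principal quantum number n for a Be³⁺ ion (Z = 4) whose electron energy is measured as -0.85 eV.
n = 16

The exact energy levels follow E_n = -13.6057 Z² / n² eV with Z = 4.

The measured value (-0.85 eV) is reported to only 2 significant figures, so we must test candidate n values and see which one matches to that precision.

Candidate energies:
  n = 14:  E = -13.6057 × 4² / 14² = -1.110669 eV
  n = 15:  E = -13.6057 × 4² / 15² = -0.967516 eV
  n = 16:  E = -13.6057 × 4² / 16² = -0.850356 eV  ← matches
  n = 17:  E = -13.6057 × 4² / 17² = -0.753257 eV
  n = 18:  E = -13.6057 × 4² / 18² = -0.671886 eV

Checking against the measurement of -0.85 eV (2 sig figs), only n = 16 agrees:
E_16 = -0.850356 eV, which rounds to -0.85 eV ✓

Therefore n = 16.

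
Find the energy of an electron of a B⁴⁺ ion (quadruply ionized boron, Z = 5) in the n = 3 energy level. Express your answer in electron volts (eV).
-37.79 eV

The energy levels of a hydrogen-like atom are given by:
E_n = -13.6057 Z² / n² eV  (with Z = 5 for B⁴⁺)

For n = 3:
E_3 = -13.6057 × 5² / 3²
E_3 = -13.6057 × 25 / 9
E_3 = -37.79 eV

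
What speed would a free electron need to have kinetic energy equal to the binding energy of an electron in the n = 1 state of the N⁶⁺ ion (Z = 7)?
1.53e+07 m/s (or 5.10806% of c)

The binding energy at n = 1 for N⁶⁺ is:
E_1 = -13.6057 × 7²/1² = -666.6793000 eV
|E_1| = 666.6793000 eV

Convert to Joules:
KE = 666.6793000 eV × (1.602177 × 10⁻¹⁹ J/eV) = 1.0681e-16 J

Using KE = ½mv²:
v = √(2·KE/m_e)
v = √(2 × 1.0681e-16 J / 9.10938 × 10⁻³¹ kg)
v = 1.53e+07 m/s

This is approximately 5.10806% the speed of light.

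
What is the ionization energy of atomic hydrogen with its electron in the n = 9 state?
0.16797 eV

The ionization energy is the energy needed to remove the electron completely (n → ∞).

For hydrogen, E_n = -13.6057 eV / n².

At n = 9: E_9 = -13.6057 / 9² = -0.16797160 eV
At n = ∞: E_∞ = 0 eV

Ionization energy = E_∞ - E_9 = 0 - (-0.16797160) = 0.16797160 eV
Ionization energy ≈ 0.16797 eV

This is also called the binding energy of the electron in state n = 9.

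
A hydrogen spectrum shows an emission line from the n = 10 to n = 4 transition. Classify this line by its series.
Brackett series

The spectral series in hydrogen are named based on the final (lower) energy level:
- Lyman series: n_final = 1 (ultraviolet)
- Balmer series: n_final = 2 (visible/near-UV)
- Paschen series: n_final = 3 (infrared)
- Brackett series: n_final = 4 (infrared)
- Pfund series: n_final = 5 (far infrared)

Since this transition ends at n = 4, it belongs to the Brackett series.

For reference, this 10 → 4 line has photon energy
ΔE = 13.6057 eV × (1/4² - 1/10²) = 0.71429925 eV,
corresponding to wavelength λ = hc/ΔE = 1239.84 eV·nm / 0.71429925 eV = 1735.74 nm in the infrared region.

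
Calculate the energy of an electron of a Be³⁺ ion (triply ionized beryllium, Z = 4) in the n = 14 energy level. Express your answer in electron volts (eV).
-1.110669 eV

The energy levels of a hydrogen-like atom are given by:
E_n = -13.6057 Z² / n² eV  (with Z = 4 for Be³⁺)

For n = 14:
E_14 = -13.6057 × 4² / 14²
E_14 = -13.6057 × 16 / 196
E_14 = -1.110669 eV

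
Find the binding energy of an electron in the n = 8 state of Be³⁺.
3.40143 eV

The ionization energy is the energy needed to remove the electron completely (n → ∞).

For a hydrogen-like ion with Z = 4, E_n = -13.6057 Z² / n² eV.

At n = 8: E_8 = -13.6057 × 4² / 8² = -3.40142500 eV
At n = ∞: E_∞ = 0 eV

Ionization energy = E_∞ - E_8 = 0 - (-3.40142500) = 3.40142500 eV
Ionization energy ≈ 3.40143 eV

This is also called the binding energy of the electron in state n = 8.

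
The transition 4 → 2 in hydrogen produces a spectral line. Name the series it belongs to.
Balmer series

The spectral series in hydrogen are named based on the final (lower) energy level:
- Lyman series: n_final = 1 (ultraviolet)
- Balmer series: n_final = 2 (visible/near-UV)
- Paschen series: n_final = 3 (infrared)
- Brackett series: n_final = 4 (infrared)
- Pfund series: n_final = 5 (far infrared)

Since this transition ends at n = 2, it belongs to the Balmer series.

For reference, this 4 → 2 line has photon energy
ΔE = 13.6057 eV × (1/2² - 1/4²) = 2.5510687500 eV,
corresponding to wavelength λ = hc/ΔE = 1239.84 eV·nm / 2.5510687500 eV = 486.008070 nm in the visible/near-UV region.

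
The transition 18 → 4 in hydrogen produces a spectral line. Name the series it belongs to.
Brackett series

The spectral series in hydrogen are named based on the final (lower) energy level:
- Lyman series: n_final = 1 (ultraviolet)
- Balmer series: n_final = 2 (visible/near-UV)
- Paschen series: n_final = 3 (infrared)
- Brackett series: n_final = 4 (infrared)
- Pfund series: n_final = 5 (far infrared)

Since this transition ends at n = 4, it belongs to the Brackett series.

For reference, this 18 → 4 line has photon energy
ΔE = 13.6057 eV × (1/4² - 1/18²) = 0.80836335 eV,
corresponding to wavelength λ = hc/ΔE = 1239.84 eV·nm / 0.80836335 eV = 1533.77 nm in the infrared region.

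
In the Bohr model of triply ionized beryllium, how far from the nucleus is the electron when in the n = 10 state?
1.3229 nm (or 13.2294 Å)

The Bohr radius formula is:
r_n = n² a₀ / Z

where a₀ = 0.0529177 nm is the Bohr radius.

For Be³⁺ (Z = 4) at n = 10:
r_10 = 10² × 0.0529177 nm / 4
r_10 = 100 × 0.0529177 nm / 4
r_10 = 5.29177 nm / 4
r_10 = 1.3229 nm

The electron orbits at approximately 1.3229 nm from the nucleus.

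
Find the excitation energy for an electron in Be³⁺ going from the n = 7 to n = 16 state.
3.59 eV

The energy levels of a hydrogen-like atom are E_n = -13.6057 Z² eV / n².

Energy at n = 7: E_7 = -13.6057 × 4² / 7² = -4.44268 eV
Energy at n = 16: E_16 = -13.6057 × 4² / 16² = -0.85036 eV

The excitation energy is the difference:
ΔE = E_16 - E_7
ΔE = -0.85036 - (-4.44268)
ΔE = 3.59 eV

Since this is positive, energy must be absorbed (photon absorption).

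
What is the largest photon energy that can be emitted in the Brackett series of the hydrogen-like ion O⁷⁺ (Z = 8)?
54.423 eV

The series limit corresponds to the transition from n = ∞ to n = 4.
This is the highest energy (shortest wavelength) transition in the Brackett series.

E_∞ = 0 eV
E_4 = -13.6057 × 8² / 4² = -54.423 eV

Energy at series limit:
ΔE = E_∞ - E_4 = 0 - (-54.423) = 54.423 eV

This energy equals the ionization energy from the n = 4 state of O⁷⁺.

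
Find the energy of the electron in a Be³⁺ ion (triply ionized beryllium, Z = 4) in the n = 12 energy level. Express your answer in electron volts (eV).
-1.51 eV

The energy levels of a hydrogen-like atom are given by:
E_n = -13.6057 Z² / n² eV  (with Z = 4 for Be³⁺)

For n = 12:
E_12 = -13.6057 × 4² / 12²
E_12 = -13.6057 × 16 / 144
E_12 = -1.51 eV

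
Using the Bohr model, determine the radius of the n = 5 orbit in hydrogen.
1.3229 nm (or 13.2294 Å)

The Bohr radius formula is:
r_n = n² a₀ / Z

where a₀ = 0.0529177 nm is the Bohr radius.

For H (Z = 1) at n = 5:
r_5 = 5² × 0.0529177 nm / 1
r_5 = 25 × 0.0529177 nm / 1
r_5 = 1.32294 nm / 1
r_5 = 1.3229 nm

The electron orbits at approximately 1.3229 nm from the nucleus.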